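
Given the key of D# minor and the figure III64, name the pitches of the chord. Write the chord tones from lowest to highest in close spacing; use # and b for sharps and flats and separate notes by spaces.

C# F# A#

In D# minor, the third degree is F#, and the diatonic chord built there is a major triad.
Stacking thirds from F# gives F#-A#-C#.
The figured bass 64 indicates second inversion, placing the fifth (C#) in the bass: C#-F#-A#.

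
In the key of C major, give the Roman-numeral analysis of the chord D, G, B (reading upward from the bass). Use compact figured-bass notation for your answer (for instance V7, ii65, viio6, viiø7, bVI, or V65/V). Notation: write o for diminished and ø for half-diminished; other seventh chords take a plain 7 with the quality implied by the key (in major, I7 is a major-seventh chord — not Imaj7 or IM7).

Stacked in thirds the chord is G-B-D: a major triad on G.
In C major, G is the dominant; the diatonic major triad there is V.
With D in the bass the chord is in second inversion, so the figured bass is 64.

V64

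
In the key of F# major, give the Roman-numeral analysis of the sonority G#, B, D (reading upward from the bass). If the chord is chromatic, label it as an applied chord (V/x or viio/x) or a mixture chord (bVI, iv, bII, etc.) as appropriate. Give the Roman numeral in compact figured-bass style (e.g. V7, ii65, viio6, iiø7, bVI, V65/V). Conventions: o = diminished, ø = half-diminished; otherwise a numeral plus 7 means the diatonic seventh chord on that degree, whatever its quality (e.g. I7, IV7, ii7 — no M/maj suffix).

The pitches G#-B-D form a diminished triad rooted on G#.
G# is the second degree of F# major. This is the diminished supertonic triad, borrowed from the parallel minor.

iio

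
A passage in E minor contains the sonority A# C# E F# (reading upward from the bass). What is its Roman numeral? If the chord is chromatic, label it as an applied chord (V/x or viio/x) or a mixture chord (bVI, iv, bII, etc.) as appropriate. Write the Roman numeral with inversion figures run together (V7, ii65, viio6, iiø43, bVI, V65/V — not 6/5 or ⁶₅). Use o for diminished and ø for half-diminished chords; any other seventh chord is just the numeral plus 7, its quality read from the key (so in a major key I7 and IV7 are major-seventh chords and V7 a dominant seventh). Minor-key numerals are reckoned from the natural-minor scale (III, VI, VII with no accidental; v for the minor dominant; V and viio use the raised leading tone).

The pitches F#-A#-C#-E form a dominant seventh chord rooted on F#.
F# is not a diatonic chord root with this quality in E minor, but it lies a perfect fifth above B (V), so the chord functions as an applied dominant of V.
With A# in the bass the chord is in first inversion, so the figured bass is 65.

V65/V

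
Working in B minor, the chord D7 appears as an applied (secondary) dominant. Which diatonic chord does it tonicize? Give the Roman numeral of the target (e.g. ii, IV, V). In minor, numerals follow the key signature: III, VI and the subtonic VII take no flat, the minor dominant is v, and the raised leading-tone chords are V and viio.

VI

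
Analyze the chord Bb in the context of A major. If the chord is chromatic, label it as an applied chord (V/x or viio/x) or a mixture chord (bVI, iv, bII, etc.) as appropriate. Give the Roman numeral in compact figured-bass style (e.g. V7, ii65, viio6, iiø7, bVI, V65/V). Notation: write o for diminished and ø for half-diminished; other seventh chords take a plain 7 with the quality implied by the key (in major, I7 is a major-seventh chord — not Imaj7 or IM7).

bII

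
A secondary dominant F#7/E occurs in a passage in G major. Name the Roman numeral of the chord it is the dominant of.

iii

The chord is a dominant seventh chord on F#.
A dominant resolves down a perfect fifth: F# → B. In G major, B is scale degree 3, i.e. iii.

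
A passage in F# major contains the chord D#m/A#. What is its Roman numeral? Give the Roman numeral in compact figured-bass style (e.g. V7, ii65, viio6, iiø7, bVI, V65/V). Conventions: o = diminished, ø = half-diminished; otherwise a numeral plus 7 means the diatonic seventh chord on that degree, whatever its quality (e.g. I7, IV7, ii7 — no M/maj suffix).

Stacked in thirds the chord is D#-F#-A#: a minor triad on D#.
In F# major, D# is the submediant; the diatonic minor triad there is vi.
With A# in the bass the chord is in second inversion, so the figured bass is 64.

vi64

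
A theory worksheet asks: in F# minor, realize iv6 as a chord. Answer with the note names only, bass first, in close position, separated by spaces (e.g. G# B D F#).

D F# B

The numeral's case and figure indicate a minor triad. In F# minor its root, the subdominant, is B.
Stacking thirds from B gives B-D-F#.
With the 6 figure the chord is in first inversion; from the bass D upward in close position it reads D-F#-B.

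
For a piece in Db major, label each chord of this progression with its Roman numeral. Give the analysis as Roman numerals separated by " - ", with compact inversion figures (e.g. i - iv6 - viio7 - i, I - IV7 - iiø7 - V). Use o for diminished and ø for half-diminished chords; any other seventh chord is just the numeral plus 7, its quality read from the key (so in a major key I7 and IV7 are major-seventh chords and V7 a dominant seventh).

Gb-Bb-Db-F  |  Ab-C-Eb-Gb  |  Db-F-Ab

IV7 - V7 - I

Gb-Bb-Db-F: root Gb is the subdominant; major seventh chord there is IV7.
Ab-C-Eb-Gb: dominant seventh chord on Ab = scale degree 5 → V7.
Db-F-Ab: root Db is the tonic; major triad there is I.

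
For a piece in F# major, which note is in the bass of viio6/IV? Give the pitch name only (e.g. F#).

C#

The applied chord viio6/IV is rooted on A#: A#-C#-E.
The figure 6 means first inversion — the third is in the bass.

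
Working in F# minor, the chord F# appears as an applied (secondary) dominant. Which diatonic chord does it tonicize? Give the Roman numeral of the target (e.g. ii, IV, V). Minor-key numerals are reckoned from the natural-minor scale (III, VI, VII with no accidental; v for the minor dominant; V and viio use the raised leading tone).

The chord is a major triad on F#.
A dominant resolves down a perfect fifth: F# → B. In F# minor, B is scale degree 4, i.e. iv.

iv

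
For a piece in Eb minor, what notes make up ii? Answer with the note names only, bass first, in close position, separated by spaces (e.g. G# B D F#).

ii is the minor supertonic, borrowed from the parallel major (the Dorian ii). In Eb minor that root is F.
So the chord is F-Ab-C.

F Ab C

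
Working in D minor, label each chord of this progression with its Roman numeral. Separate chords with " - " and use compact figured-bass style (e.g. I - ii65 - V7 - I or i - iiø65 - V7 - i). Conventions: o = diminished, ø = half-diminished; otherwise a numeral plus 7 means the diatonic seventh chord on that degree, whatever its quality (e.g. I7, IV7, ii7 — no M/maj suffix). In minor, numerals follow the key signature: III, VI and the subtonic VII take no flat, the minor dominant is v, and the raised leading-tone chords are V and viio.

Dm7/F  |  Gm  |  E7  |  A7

Dm7/F has root D, degree 1 in D minor, so i65.
Gm: minor triad on G = scale degree 4 → iv.
E7: a dominant seventh chord on E, the applied dominant of V → V7/V.
A7 has root A, degree 5 in D minor, so V7.

i65 - iv - V7/V - V7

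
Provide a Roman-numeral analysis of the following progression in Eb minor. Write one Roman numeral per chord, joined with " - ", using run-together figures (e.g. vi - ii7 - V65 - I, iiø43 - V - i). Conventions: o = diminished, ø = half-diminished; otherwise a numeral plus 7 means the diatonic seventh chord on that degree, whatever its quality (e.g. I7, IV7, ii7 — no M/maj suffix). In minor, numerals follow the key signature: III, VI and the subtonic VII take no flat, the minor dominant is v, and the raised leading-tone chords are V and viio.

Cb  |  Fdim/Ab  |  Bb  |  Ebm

VI - iio6 - V - i

Cb: root Cb is the submediant; major triad there is VI.
Fdim/Ab: diminished triad on F = scale degree 2 → iio6.
Bb: root Bb is the dominant; major triad there is V.
Ebm: root Eb is the tonic; minor triad there is i.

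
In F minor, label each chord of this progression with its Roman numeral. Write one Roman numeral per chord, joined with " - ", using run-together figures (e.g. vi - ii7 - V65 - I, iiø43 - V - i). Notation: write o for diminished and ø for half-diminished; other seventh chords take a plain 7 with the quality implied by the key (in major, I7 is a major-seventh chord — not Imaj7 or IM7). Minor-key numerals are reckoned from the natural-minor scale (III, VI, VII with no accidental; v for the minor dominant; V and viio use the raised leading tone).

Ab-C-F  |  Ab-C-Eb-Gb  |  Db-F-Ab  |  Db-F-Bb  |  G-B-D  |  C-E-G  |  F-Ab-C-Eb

i6 - V7/VI - VI - iv6 - V/V - V - i7

Ab-C-F: minor triad on F = scale degree 1 → i6.
Ab-C-Eb-Gb: a dominant seventh chord on Ab, the applied dominant of VI → V7/VI.
Db-F-Ab: major triad on Db = scale degree 6 → VI.
Db-F-Bb: root Bb is the subdominant; minor triad there is iv6.
G-B-D: a major triad on G, the applied dominant of V → V/V.
C-E-G has root C, degree 5 in F minor, so V.
F-Ab-C-Eb: minor seventh chord on F = scale degree 1 → i7.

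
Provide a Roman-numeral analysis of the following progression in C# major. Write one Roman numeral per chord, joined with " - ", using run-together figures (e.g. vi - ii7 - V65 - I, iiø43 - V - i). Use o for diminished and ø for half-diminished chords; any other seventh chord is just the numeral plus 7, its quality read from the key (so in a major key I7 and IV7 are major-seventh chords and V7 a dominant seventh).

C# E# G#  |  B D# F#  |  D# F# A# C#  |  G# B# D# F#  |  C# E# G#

I - bVII - ii7 - V7 - I

C#-E#-G# has root C#, degree 1 in C# major, so I.
B-D#-F#: B with this quality isn't in the key; it's bVII, borrowed from the parallel minor.
D#-F#-A#-C#: root D# is the supertonic; minor seventh chord there is ii7.
G#-B#-D#-F#: root G# is the dominant; dominant seventh chord there is V7.
C#-E#-G#: root C# is the tonic; major triad there is I.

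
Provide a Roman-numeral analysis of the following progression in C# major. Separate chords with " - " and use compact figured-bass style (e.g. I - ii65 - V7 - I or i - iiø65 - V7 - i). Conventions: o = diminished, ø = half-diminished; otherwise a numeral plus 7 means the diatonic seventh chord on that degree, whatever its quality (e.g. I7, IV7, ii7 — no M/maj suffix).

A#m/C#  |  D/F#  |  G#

A#m/C# has root A#, degree 6 in C# major, so vi6.
D/F#: major triad on D — chromatic; D is the lowered second degree, so this is the Neapolitan sixth, bII6 (third, F#, in the bass — hence the 6).
G#: root G# is the dominant; major triad there is V.

vi6 - bII6 - V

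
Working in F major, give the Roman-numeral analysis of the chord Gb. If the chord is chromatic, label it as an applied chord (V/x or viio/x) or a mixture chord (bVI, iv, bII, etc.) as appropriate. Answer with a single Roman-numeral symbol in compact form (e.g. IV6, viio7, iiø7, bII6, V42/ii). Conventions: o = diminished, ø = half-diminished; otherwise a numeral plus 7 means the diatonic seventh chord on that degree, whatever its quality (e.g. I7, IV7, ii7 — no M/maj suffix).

Stacked in thirds the chord is Gb-Bb-Db: a major triad on Gb.
Gb is the lowered second degree of F major (diatonic 2 would be G). This is the Neapolitan chord — a major triad on the lowered second degree.

bII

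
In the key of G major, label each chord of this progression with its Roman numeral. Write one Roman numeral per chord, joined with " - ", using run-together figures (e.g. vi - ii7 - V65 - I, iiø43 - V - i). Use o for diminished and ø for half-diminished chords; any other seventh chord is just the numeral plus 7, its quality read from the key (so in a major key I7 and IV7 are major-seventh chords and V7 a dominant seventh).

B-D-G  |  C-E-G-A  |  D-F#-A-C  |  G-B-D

I6 - ii65 - V7 - I

B-D-G: major triad on G = scale degree 1 → I6.
C-E-G-A: root A is the supertonic; minor seventh chord there is ii65.
D-F#-A-C: dominant seventh chord on D = scale degree 5 → V7.
G-B-D has root G, degree 1 in G major, so I.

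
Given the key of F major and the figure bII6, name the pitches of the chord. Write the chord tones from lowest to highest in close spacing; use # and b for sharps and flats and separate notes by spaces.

Bb Db Gb

Scale degree 2 in F major is G; lowering it a half step gives Gb. bII6 is the Neapolitan sixth — a major triad on the lowered second degree, here in its customary first inversion.
So the chord is Gb-Bb-Db.
The figured bass 6 indicates first inversion, placing the third (Bb) in the bass: Bb-Db-Gb.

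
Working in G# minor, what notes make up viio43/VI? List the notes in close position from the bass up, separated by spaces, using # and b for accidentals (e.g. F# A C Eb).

A C D# F#

The slash marks an applied leading-tone chord: viio of VI. In G# minor, VI is E, so the leading tone to it is D#, a half step below.
Building a fully diminished seventh chord on D# gives D#-F#-A-C.
With the 43 figure the chord is in second inversion; from the bass A upward in close position it reads A-C-D#-F#.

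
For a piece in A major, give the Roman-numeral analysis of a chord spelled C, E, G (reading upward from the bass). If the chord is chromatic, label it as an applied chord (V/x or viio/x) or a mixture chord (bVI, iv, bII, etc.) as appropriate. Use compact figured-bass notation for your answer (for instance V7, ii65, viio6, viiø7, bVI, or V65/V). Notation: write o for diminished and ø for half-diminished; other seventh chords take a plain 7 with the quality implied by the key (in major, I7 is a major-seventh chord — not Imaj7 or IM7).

bIII

The pitches C-E-G form a major triad rooted on C.
C is the lowered third degree of A major (diatonic 3 would be C#). This is a major triad on the lowered third degree, borrowed from the parallel minor.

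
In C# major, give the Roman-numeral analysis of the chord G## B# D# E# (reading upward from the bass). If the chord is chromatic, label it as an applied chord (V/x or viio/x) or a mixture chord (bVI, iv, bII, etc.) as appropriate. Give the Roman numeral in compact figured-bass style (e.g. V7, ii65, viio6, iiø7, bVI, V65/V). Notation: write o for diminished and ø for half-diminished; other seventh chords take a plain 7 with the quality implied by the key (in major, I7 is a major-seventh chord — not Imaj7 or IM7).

V65/vi

The pitches E#-G##-B#-D# form a dominant seventh chord rooted on E#.
E# is not a diatonic chord root with this quality in C# major, but it lies a perfect fifth above A# (vi), so the chord functions as an applied dominant of vi.
With G## in the bass the chord is in first inversion, so the figured bass is 65.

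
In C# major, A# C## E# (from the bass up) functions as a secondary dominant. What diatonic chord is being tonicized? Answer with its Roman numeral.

The chord is a major triad on A#.
A dominant resolves down a perfect fifth: A# → D#. In C# major, D# is scale degree 2, i.e. ii.

ii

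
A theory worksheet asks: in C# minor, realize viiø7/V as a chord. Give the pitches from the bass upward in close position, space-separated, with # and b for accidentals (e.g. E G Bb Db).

F## A# C# E#

The slash marks an applied leading-tone chord: viio of V. In C# minor, V is G#, so the leading tone to it is F##, a half step below.
Building a half-diminished seventh chord on F## gives F##-A#-C#-E#.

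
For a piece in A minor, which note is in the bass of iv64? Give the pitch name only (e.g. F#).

A

iv in A minor has root D; the chord is D-F-A.
The figure 64 means second inversion — the fifth is in the bass.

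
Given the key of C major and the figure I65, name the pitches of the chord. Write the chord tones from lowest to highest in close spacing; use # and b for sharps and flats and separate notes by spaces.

The numeral's case and figure indicate a major seventh chord. In C major its root, the tonic, is C.
That chord is spelled C-E-G-B.
With the 65 figure the chord is in first inversion; from the bass E upward in close position it reads E-G-B-C.

E G B C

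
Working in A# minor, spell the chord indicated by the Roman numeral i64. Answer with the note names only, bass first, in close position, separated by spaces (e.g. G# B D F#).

E# A# C#

The numeral's case and figure indicate a minor triad. In A# minor its root, the tonic, is A#.
Stacking thirds from A# gives A#-C#-E#.
The figured bass 64 indicates second inversion, placing the fifth (E#) in the bass: E#-A#-C#.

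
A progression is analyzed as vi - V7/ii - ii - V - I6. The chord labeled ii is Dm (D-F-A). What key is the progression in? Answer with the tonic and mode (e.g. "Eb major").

C major

ii is given as D-F-A — a minor triad with root D.
Counting down one scale step from D places the tonic on C; a minor triad on degree 2 is diatonic only in major.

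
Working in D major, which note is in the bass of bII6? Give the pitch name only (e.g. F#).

bII in D major has root Eb; the chord is Eb-G-Bb.
The figure 6 means first inversion — the third is in the bass.

G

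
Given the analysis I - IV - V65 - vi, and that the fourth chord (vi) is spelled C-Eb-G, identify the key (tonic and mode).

The chord Cm is a minor triad rooted on C; its label is vi.
vi on C implies C is the submediant; that puts the tonic at Eb, and the lowercase numeral fits major mode.

Eb major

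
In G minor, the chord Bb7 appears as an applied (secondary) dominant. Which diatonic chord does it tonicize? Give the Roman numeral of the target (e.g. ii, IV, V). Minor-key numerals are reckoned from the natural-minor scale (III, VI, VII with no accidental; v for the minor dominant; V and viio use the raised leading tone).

VI

The chord is a dominant seventh chord on Bb.
A dominant resolves down a perfect fifth: Bb → Eb. In G minor, Eb is scale degree 6, i.e. VI.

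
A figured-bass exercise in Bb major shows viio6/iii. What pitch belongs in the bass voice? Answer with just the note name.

The applied chord viio6/iii is rooted on C#: C#-E-G.
The figure 6 means first inversion — the third is in the bass.

E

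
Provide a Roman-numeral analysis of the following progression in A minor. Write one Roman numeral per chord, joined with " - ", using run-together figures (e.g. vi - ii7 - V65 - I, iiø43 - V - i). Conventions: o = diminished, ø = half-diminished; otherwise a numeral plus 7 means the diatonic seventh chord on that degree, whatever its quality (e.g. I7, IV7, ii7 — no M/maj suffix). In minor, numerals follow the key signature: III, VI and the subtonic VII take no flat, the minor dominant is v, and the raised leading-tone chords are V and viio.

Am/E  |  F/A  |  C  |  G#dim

Am/E has root A, degree 1 in A minor, so i64.
F/A: major triad on F = scale degree 6 → VI6.
C has root C, degree 3 in A minor, so III.
G#dim: diminished triad on G# = scale degree 7 → viio.

i64 - VI6 - III - viio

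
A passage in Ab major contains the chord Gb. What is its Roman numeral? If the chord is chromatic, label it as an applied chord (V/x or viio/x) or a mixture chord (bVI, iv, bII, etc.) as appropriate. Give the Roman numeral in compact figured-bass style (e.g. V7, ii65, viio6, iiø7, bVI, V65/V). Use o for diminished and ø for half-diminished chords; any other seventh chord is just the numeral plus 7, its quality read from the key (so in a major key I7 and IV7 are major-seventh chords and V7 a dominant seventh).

The pitches Gb-Bb-Db form a major triad rooted on Gb.
Gb is the lowered seventh degree of Ab major (diatonic 7 would be G). This is a major triad on the lowered seventh degree (the subtonic), borrowed from the parallel minor.

bVII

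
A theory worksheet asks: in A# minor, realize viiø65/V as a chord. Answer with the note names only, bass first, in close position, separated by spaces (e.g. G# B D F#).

viiø65/V is a secondary leading-tone chord. The target V is E# in A# minor; the applied chord is rooted a semitone below, on D##.
Building a half-diminished seventh chord on D## gives D##-F##-A#-C##.
With the 65 figure the chord is in first inversion; from the bass F## upward in close position it reads F##-A#-C##-D##.

F## A# C## D##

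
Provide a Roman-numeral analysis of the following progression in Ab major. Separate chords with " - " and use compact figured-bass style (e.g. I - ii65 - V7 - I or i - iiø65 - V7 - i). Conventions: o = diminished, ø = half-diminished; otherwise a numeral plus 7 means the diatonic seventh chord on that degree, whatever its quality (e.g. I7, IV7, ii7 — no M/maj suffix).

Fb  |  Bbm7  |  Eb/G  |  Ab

Fb: major triad on Fb — chromatic; bVI (borrowed from the parallel minor).
Bbm7: root Bb is the supertonic; minor seventh chord there is ii7.
Eb/G: major triad on Eb = scale degree 5 → V6.
Ab: major triad on Ab = scale degree 1 → I.

bVI - ii7 - V6 - I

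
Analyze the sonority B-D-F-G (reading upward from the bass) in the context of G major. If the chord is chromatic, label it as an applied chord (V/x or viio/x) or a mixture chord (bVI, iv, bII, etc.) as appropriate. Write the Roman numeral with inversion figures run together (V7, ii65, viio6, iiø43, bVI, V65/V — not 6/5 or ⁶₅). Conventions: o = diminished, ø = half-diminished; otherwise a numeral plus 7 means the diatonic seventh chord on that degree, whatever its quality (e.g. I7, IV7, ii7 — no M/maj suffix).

Stacked in thirds the chord is G-B-D-F: a dominant seventh chord on G.
G is not a diatonic chord root with this quality in G major, but it lies a perfect fifth above C (IV), so the chord functions as an applied dominant of IV.
With B in the bass the chord is in first inversion, so the figured bass is 65.

V65/IV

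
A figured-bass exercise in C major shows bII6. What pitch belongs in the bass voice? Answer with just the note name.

F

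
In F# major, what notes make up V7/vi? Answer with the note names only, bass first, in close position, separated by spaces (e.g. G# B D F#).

The slash means an applied dominant: we want the dominant of vi. In F# major, vi is D# minor, and its dominant is built on A#.
Building a dominant seventh chord on A# gives A#-C##-E#-G#.

A# C## E# G#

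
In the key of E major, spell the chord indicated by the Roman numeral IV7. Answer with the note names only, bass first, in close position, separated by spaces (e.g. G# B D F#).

In E major, the fourth degree is A, and the diatonic chord built there is a major seventh chord.
Stacking thirds from A gives A-C#-E-G#.

A C# E G#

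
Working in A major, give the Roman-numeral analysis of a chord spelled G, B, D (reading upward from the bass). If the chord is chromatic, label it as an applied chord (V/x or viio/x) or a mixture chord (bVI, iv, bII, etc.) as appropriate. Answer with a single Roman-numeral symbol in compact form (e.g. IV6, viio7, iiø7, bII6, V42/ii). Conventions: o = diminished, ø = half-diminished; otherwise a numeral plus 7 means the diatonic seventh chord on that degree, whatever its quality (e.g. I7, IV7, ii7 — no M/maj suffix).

Stacked in thirds the chord is G-B-D: a major triad on G.
G is the lowered seventh degree of A major (diatonic 7 would be G#). This is a major triad on the lowered seventh degree (the subtonic), borrowed from the parallel minor.

bVII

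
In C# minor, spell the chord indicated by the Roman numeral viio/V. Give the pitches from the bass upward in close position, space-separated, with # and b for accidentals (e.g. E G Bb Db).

F## A# C#

viio/V is a secondary leading-tone chord. The target V is G# in C# minor; the applied chord is rooted a semitone below, on F##.
Building a diminished triad on F## gives F##-A#-C#.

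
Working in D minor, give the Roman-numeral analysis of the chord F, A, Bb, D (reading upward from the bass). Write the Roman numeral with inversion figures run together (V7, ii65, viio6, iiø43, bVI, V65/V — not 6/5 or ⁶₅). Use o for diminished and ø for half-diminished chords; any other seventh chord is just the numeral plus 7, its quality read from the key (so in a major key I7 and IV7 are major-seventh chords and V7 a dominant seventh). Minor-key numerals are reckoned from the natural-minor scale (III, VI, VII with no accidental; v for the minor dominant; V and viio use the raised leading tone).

VI43

Stacked in thirds the chord is Bb-D-F-A: a major seventh chord on Bb.
Bb is scale degree 6 in D minor, and a major seventh chord on that degree is written VI7.
With F in the bass the chord is in second inversion, so the figured bass is 43.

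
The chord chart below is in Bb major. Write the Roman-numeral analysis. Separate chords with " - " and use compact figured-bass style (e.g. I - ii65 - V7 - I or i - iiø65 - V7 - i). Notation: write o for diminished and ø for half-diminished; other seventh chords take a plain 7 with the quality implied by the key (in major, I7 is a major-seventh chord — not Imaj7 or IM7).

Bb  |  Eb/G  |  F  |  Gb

I - IV6 - V - bVI

Bb has root Bb, degree 1 in Bb major, so I.
Eb/G: root Eb is the subdominant; major triad there is IV6.
F: root F is the dominant; major triad there is V.
Gb: major triad on Gb — chromatic; bVI (borrowed from the parallel minor).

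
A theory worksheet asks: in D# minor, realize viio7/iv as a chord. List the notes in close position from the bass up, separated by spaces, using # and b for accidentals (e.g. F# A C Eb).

F## A# C# E

viio7/iv is a secondary leading-tone chord. The target iv is G# in D# minor; the applied chord is rooted a semitone below, on F##.
Building a fully diminished seventh chord on F## gives F##-A#-C#-E.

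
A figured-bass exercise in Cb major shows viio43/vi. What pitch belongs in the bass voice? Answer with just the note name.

Db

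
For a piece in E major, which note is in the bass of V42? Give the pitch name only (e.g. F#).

V in E major has root B; the chord is B-D#-F#-A.
The figure 42 means third inversion — the seventh is in the bass.

A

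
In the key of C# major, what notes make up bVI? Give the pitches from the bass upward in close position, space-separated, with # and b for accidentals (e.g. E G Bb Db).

A C# E

bVI is a major triad on the lowered sixth degree, borrowed from the parallel minor. In C# major that root is A.
So the chord is A-C#-E, a major triad.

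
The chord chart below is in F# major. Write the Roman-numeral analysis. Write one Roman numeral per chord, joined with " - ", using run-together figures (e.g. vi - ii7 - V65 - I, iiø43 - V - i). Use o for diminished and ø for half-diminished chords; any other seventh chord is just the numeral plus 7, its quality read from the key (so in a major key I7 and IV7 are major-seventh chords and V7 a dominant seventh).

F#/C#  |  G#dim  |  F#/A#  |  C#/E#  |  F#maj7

I64 - iio - I6 - V6 - I7

F#/C#: root F# is the tonic; major triad there is I64.
G#dim: diminished triad on G# — chromatic; iio (borrowed from the parallel minor).
F#/A#: root F# is the tonic; major triad there is I6.
C#/E#: root C# is the dominant; major triad there is V6.
F#maj7: major seventh chord on F# = scale degree 1 → I7.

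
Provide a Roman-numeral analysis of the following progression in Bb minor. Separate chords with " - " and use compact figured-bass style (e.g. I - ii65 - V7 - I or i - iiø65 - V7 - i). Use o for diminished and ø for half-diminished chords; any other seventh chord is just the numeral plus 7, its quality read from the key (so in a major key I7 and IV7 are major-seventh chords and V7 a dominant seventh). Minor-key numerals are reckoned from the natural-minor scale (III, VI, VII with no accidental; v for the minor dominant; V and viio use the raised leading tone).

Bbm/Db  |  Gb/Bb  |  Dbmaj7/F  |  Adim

i6 - VI6 - III65 - viio

Bbm/Db: minor triad on Bb = scale degree 1 → i6.
Gb/Bb: major triad on Gb = scale degree 6 → VI6.
Dbmaj7/F: major seventh chord on Db = scale degree 3 → III65.
Adim: root A is the leading tone; diminished triad there is viio.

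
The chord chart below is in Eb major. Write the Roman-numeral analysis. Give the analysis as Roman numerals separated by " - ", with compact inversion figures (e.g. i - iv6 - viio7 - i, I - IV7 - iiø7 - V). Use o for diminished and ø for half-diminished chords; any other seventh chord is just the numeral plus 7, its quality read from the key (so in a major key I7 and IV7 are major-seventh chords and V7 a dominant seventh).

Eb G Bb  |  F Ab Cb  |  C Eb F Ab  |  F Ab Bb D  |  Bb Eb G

I - iio - ii43 - V43 - I64

Eb-G-Bb: root Eb is the tonic; major triad there is I.
F-Ab-Cb is non-diatonic — iio, a mixture chord from Eb minor.
C-Eb-F-Ab: root F is the supertonic; minor seventh chord there is ii43.
F-Ab-Bb-D: root Bb is the dominant; dominant seventh chord there is V43.
Bb-Eb-G has root Eb, degree 1 in Eb major, so I64.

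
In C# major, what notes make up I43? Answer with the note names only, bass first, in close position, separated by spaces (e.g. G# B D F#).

G# B# C# E#

In C# major, the tonic is C#, and the diatonic chord built there is a major seventh chord.
Stacking thirds from C# gives C#-E#-G#-B#.
With the 43 figure the chord is in second inversion; from the bass G# upward in close position it reads G#-B#-C#-E#.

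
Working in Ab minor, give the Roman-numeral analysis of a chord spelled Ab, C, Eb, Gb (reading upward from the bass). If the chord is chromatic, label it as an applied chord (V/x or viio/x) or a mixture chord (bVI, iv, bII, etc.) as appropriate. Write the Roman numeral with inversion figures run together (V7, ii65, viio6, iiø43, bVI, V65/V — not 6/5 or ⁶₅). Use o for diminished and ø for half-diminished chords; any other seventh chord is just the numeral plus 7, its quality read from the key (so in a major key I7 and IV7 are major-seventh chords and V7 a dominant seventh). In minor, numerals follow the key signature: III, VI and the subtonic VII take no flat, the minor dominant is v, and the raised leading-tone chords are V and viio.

The pitches Ab-C-Eb-Gb form a dominant seventh chord rooted on Ab.
Ab is not a diatonic chord root with this quality in Ab minor, but it lies a perfect fifth above Db (iv), so the chord functions as an applied dominant of iv.

V7/iv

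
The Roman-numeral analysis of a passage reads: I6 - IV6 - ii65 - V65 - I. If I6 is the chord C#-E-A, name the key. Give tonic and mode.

A major

The anchor chord is a major triad on A, labeled I6.
If A is scale degree 1 and the mode makes that degree carry a major triad, the tonic is A and the mode is major.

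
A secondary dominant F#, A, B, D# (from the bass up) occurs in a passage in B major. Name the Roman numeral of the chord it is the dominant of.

IV

The chord is a dominant seventh chord on B.
A dominant resolves down a perfect fifth: B → E. In B major, E is scale degree 4, i.e. IV.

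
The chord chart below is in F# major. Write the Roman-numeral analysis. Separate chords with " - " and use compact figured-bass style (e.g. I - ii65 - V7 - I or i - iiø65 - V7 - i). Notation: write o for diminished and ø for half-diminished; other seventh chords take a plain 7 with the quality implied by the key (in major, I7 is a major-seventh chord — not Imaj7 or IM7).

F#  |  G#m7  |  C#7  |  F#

F#: root F# is the tonic; major triad there is I.
G#m7: root G# is the supertonic; minor seventh chord there is ii7.
C#7: root C# is the dominant; dominant seventh chord there is V7.
F# has root F#, degree 1 in F# major, so I.

I - ii7 - V7 - I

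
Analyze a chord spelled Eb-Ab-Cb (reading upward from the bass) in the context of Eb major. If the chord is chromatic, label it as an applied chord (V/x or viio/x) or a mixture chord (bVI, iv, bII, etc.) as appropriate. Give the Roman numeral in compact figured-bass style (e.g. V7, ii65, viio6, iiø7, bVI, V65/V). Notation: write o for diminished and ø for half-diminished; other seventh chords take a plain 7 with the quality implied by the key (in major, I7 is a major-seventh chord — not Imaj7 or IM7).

Stacked in thirds the chord is Ab-Cb-Eb: a minor triad on Ab.
Ab is the fourth degree of Eb major. This is the minor subdominant, borrowed from the parallel minor.
With Eb in the bass the chord is in second inversion, so the figured bass is 64.

iv64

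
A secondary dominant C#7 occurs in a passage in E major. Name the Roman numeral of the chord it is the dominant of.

ii

The chord is a dominant seventh chord on C#.
A dominant resolves down a perfect fifth: C# → F#. In E major, F# is scale degree 2, i.e. ii.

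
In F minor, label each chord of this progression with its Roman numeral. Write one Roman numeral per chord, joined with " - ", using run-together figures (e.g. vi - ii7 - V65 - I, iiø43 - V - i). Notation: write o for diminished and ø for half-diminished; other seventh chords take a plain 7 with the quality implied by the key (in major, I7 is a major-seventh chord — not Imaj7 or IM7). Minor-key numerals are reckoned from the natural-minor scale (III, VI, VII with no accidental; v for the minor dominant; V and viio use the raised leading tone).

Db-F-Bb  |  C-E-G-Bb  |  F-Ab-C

Db-F-Bb has root Bb, degree 4 in F minor, so iv6.
C-E-G-Bb has root C, degree 5 in F minor, so V7.
F-Ab-C: root F is the tonic; minor triad there is i.

iv6 - V7 - i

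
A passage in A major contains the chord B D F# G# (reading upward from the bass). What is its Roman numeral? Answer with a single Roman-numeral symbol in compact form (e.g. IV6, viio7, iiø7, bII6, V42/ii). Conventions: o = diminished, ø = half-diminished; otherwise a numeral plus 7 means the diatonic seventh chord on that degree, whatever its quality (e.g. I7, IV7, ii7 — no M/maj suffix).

The pitches G#-B-D-F# form a half-diminished seventh chord rooted on G#.
G# is scale degree 7 in A major, and a half-diminished seventh chord on that degree is written viiø7.
With B in the bass the chord is in first inversion, so the figured bass is 65.

viiø65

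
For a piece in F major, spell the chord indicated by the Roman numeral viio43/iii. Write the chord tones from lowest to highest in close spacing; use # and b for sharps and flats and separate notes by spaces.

D F G# B

viio43/iii is a secondary leading-tone chord. The target iii is A in F major; the applied chord is rooted a semitone below, on G#.
Building a fully diminished seventh chord on G# gives G#-B-D-F.
With the 43 figure the chord is in second inversion; from the bass D upward in close position it reads D-F-G#-B.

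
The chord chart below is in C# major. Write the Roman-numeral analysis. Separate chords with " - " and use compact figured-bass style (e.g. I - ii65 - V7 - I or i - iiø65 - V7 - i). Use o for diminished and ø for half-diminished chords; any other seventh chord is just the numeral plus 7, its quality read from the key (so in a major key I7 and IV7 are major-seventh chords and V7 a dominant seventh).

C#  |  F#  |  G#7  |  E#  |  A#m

C#: root C# is the tonic; major triad there is I.
F# has root F#, degree 4 in C# major, so IV.
G#7: root G# is the dominant; dominant seventh chord there is V7.
E#: chromatic; E# is V of vi, so V/vi.
A#m: root A# is the submediant; minor triad there is vi.

I - IV - V7 - V/vi - vi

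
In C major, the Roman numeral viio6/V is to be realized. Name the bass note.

A

The applied chord viio6/V is rooted on F#: F#-A-C.
The figure 6 means first inversion — the third is in the bass.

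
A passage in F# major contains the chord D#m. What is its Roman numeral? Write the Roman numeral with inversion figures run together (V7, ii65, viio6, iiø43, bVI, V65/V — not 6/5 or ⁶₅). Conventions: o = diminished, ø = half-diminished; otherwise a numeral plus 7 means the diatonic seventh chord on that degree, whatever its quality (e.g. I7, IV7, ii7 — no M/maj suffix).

The pitches D#-F#-A# form a minor triad rooted on D#.
In F# major, D# is the submediant; the diatonic minor triad there is vi.

vi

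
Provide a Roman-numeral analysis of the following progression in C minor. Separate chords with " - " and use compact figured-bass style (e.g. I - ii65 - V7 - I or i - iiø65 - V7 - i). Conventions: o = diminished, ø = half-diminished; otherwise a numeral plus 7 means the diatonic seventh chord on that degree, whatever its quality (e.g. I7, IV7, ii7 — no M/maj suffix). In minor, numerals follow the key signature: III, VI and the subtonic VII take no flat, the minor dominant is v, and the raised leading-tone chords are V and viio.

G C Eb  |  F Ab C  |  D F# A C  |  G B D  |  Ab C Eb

i64 - iv - V7/V - V - VI

G-C-Eb: minor triad on C = scale degree 1 → i64.
F-Ab-C: root F is the subdominant; minor triad there is iv.
D-F#-A-C: a dominant seventh chord on D, the applied dominant of V → V7/V.
G-B-D: root G is the dominant; major triad there is V.
Ab-C-Eb: major triad on Ab = scale degree 6 → VI.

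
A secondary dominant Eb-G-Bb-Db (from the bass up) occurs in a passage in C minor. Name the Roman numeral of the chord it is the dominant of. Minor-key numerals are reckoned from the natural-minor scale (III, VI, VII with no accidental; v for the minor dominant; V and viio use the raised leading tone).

VI

The chord is a dominant seventh chord on Eb.
A dominant resolves down a perfect fifth: Eb → Ab. In C minor, Ab is scale degree 6, i.e. VI.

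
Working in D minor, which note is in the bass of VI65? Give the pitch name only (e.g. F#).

VI in D minor has root Bb; the chord is Bb-D-F-A.
The figure 65 means first inversion — the third is in the bass.

D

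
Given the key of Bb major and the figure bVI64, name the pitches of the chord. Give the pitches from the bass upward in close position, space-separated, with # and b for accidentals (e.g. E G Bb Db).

Db Gb Bb

bVI64 is a major triad on the lowered sixth degree, borrowed from the parallel minor. In Bb major that root is Gb.
So the chord is Gb-Bb-Db, a major triad.
The figured bass 64 indicates second inversion, placing the fifth (Db) in the bass: Db-Gb-Bb.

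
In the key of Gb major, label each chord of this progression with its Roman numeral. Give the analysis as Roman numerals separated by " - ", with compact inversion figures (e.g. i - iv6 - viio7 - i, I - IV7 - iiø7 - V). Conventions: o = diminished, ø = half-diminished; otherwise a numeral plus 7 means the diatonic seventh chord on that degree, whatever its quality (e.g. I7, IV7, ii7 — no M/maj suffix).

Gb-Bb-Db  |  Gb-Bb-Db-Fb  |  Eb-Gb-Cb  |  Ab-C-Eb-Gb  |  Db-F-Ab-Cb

I - V7/IV - IV6 - V7/V - V7

Gb-Bb-Db has root Gb, degree 1 in Gb major, so I.
Gb-Bb-Db-Fb is the secondary dominant of IV (dominant seventh chord on Gb): V7/IV.
Eb-Gb-Cb: root Cb is the subdominant; major triad there is IV6.
Ab-C-Eb-Gb is the secondary dominant of V (dominant seventh chord on Ab): V7/V.
Db-F-Ab-Cb: dominant seventh chord on Db = scale degree 5 → V7.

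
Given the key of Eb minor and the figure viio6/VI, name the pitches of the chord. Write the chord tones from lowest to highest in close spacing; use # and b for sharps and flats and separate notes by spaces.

Db Fb Bb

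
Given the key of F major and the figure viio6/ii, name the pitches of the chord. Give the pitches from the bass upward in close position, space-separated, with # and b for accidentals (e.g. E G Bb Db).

viio6/ii is a secondary leading-tone chord. The target ii is G in F major; the applied chord is rooted a semitone below, on F#.
Building a diminished triad on F# gives F#-A-C.
The figured bass 6 indicates first inversion, placing the third (A) in the bass: A-C-F#.

A C F#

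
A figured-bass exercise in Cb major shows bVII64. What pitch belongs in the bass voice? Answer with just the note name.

Fb

bVII in Cb major has root Bbb; the chord is Bbb-Db-Fb.
The figure 64 means second inversion — the fifth is in the bass.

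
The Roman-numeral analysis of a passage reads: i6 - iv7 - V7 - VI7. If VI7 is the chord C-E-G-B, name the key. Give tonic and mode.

E minor

The chord Cmaj7 is a major seventh chord rooted on C; its label is VI7.
VI7 on C implies C is the submediant; that puts the tonic at E, and the uppercase numeral fits minor mode.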